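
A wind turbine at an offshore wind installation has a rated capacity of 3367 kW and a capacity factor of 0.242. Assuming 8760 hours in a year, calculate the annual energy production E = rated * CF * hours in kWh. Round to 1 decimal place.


Annual energy = rated_kW * capacity_factor * hours_per_year
Given: P_rated = 3367 kW, CF = 0.242, hours = 8760
E = 3367 * 0.242 * 8760
E = 7137770.6 kWh

7137770.6


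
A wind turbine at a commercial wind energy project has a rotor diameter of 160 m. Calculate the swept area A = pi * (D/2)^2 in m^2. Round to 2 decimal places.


Compute the rotor radius:
  r = D / 2 = 160 / 2 = 80.0 m
Calculate swept area:
  A = pi * r^2 = pi * 80.0^2
  A = 20106.19 m^2

20106.19


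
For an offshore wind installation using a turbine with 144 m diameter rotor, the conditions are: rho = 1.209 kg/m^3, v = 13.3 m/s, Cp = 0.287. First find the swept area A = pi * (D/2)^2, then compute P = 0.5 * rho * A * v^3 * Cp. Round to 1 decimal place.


Step 1 -- Compute swept area:
  A = pi * (D/2)^2 = pi * (144/2)^2 = 16286.02 m^2
Step 2 -- Apply wind power equation:
  P = 0.5 * rho * A * v^3 * Cp
  v^3 = 13.3^3 = 2352.637
  P = 0.5 * 1.209 * 16286.02 * 2352.637 * 0.287
  P = 6647341.5 W

6647341.5


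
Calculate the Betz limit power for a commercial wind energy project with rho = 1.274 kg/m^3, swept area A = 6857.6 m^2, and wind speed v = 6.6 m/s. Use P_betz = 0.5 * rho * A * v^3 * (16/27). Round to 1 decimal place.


The Betz coefficient Cp_max = 16/27 = 0.5926
v^3 = 6.6^3 = 287.496
P_betz = 0.5 * rho * A * v^3 * Cp_max
P_betz = 0.5 * 1.274 * 6857.6 * 287.496 * 0.5926
P_betz = 744217.0 W

744217.0


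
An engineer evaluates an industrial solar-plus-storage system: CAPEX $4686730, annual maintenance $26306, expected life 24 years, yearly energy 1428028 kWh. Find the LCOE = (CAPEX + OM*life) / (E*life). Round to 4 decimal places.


Total cost = CAPEX + OM * lifetime = 4686730 + 26306 * 24 = 4686730 + 631344 = 5318074
Total generation = annual * lifetime = 1428028 * 24 = 34272672 kWh
LCOE = 5318074 / 34272672
LCOE = 0.1552 $/kWh

0.1552


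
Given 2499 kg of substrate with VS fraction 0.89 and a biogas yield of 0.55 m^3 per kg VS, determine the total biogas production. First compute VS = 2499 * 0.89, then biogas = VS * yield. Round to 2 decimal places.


Compute volatile solids:
  VS = mass * VS_fraction = 2499 * 0.89 = 2224.11 kg
Calculate biogas volume:
  Biogas = VS * specific_yield = 2224.11 * 0.55
  Biogas = 1223.26 m^3

1223.26


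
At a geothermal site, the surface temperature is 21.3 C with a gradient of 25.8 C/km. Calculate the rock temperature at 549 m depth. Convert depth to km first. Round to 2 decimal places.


Convert depth to km: 549 / 1000 = 0.549 km
Temperature increase = gradient * depth_km = 25.8 * 0.549 = 14.16 C
Temperature at depth = T_surface + delta_T = 21.3 + 14.16
T = 35.46 C

35.46


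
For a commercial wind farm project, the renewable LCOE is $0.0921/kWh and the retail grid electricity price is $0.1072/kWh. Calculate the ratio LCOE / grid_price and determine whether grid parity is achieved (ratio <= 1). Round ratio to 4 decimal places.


Compare LCOE to grid price:
  LCOE = $0.0921/kWh, Grid price = $0.1072/kWh
  Ratio = LCOE / grid_price = 0.0921 / 0.1072 = 0.8591
  Grid parity achieved (ratio <= 1)? yes

0.8591


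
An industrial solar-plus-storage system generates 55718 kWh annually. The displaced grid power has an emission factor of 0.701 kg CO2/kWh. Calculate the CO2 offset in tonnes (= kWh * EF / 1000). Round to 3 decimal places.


CO2 offset in kg = generation * emission_factor
CO2 offset = 55718 * 0.701 = 39058.32 kg
Convert to tonnes:
  CO2 offset = 39058.32 / 1000 = 39.058 tonnes

39.058


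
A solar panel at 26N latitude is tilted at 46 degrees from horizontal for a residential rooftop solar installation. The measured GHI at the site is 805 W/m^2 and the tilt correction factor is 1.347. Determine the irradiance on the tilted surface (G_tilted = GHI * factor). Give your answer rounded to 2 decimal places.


Identify the given values:
  GHI = 805 W/m^2, tilt correction factor = 1.347
Apply the formula G_tilted = GHI * factor:
  G_tilted = 805 * 1.347
  G_tilted = 1084.34 W/m^2

1084.34


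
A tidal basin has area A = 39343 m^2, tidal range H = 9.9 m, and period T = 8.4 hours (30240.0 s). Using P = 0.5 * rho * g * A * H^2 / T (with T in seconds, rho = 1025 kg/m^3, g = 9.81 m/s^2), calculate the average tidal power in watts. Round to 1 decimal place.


Convert period to seconds: T = 8.4 * 3600 = 30240.0 s
H^2 = 9.9^2 = 98.01
P = 0.5 * rho * g * A * H^2 / T
P = 0.5 * 1025 * 9.81 * 39343 * 98.01 / 30240.0
P = 641089.9 W

641089.9


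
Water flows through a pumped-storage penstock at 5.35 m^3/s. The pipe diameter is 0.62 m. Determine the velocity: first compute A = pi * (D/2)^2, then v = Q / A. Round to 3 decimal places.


Compute pipe cross-sectional area:
  A = pi * (D/2)^2 = pi * (0.62/2)^2 = 0.3019 m^2
Calculate velocity:
  v = Q / A = 5.35 / 0.3019
  v = 17.721 m/s

17.721


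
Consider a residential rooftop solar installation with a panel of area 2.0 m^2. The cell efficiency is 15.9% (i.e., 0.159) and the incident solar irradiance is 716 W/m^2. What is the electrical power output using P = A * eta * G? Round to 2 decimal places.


Use the solar power formula P = A * eta * G.
Given: A = 2.0 m^2, eta = 0.159, G = 716 W/m^2
P = 2.0 * 0.159 * 716
P = 227.69 W

227.69


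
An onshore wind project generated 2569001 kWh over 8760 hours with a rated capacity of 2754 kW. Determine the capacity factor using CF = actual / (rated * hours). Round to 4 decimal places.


Capacity factor = actual output / maximum possible output
Maximum possible = rated * hours = 2754 * 8760 = 24125040 kWh
CF = 2569001 / 24125040
CF = 0.1065

0.1065


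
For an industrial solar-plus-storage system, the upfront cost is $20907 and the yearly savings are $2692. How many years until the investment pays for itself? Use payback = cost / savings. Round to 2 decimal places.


Simple payback period = initial cost / annual savings
Payback = 20907 / 2692
Payback = 7.77 years

7.77


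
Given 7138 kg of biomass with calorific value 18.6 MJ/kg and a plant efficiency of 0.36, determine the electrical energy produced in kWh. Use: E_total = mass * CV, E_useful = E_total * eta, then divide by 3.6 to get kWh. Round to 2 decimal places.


Total energy = mass * CV = 7138 * 18.6 = 132766.8 MJ
Useful energy = total * eta = 132766.8 * 0.36 = 47796.05 MJ
Convert to kWh: 47796.05 / 3.6
Useful energy = 13276.68 kWh

13276.68


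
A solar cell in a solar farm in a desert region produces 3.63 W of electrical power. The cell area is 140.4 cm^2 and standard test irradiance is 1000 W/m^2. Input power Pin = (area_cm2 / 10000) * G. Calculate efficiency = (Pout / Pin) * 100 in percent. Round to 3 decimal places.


First compute the input power:
  Pin = area_cm2 / 10000 * G = 140.4 / 10000 * 1000 = 14.04 W
Then compute efficiency:
  Efficiency = (Pout / Pin) * 100 = (3.63 / 14.04) * 100
  Efficiency = 25.855%

25.855


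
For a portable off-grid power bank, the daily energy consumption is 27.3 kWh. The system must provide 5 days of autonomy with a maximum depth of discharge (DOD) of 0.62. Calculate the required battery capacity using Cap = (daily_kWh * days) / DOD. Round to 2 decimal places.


Total energy needed = daily * days = 27.3 * 5 = 136.5 kWh
Account for depth of discharge:
  Cap = total_energy / DOD = 136.5 / 0.62
  Cap = 220.16 kWh

220.16


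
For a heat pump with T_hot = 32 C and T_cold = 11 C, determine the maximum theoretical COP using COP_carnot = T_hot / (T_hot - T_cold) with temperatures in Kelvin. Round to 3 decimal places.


Convert to Kelvin:
  T_hot = 32 + 273.15 = 305.15 K
  T_cold = 11 + 273.15 = 284.15 K
Apply Carnot COP formula:
  COP = T_hot_K / (T_hot_K - T_cold_K) = 305.15 / 21.0
  COP = 14.531

14.531


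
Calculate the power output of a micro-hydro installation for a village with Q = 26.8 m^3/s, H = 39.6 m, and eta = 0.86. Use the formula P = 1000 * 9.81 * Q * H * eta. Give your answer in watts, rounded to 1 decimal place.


Apply the hydropower formula P = rho * g * Q * H * eta
rho * g = 1000 * 9.81 = 9810.0
P = 9810.0 * 26.8 * 39.6 * 0.86
P = 8953594.8 W

8953594.8


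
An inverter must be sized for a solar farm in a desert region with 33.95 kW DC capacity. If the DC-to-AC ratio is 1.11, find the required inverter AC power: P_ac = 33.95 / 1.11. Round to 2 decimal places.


The inverter AC capacity is determined by the DC/AC ratio.
Given: P_dc = 33.95 kW, DC/AC ratio = 1.11
P_ac = P_dc / ratio = 33.95 / 1.11
P_ac = 30.59 kW

30.59


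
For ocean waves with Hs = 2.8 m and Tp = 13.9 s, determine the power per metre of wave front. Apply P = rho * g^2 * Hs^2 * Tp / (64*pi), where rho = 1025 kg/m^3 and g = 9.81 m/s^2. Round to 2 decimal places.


Apply wave power formula:
  g^2 = 9.81^2 = 96.2361
  Hs^2 = 2.8^2 = 7.84
  Numerator = rho * g^2 * Hs^2 * Tp = 1025 * 96.2361 * 7.84 * 13.9 = 10749610.86
  Denominator = 64 * pi = 201.0619
  P = 10749610.86 / 201.0619 = 53464.18 W/m

53464.18


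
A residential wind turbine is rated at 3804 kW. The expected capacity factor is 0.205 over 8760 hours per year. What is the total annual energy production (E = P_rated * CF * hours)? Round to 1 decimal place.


Annual energy = rated_kW * capacity_factor * hours_per_year
Given: P_rated = 3804 kW, CF = 0.205, hours = 8760
E = 3804 * 0.205 * 8760
E = 6831223.2 kWh

6831223.2


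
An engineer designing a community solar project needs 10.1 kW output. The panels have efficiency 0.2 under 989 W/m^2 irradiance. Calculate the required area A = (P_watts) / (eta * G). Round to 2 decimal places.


Convert target power to watts: P = 10.1 * 1000 = 10100.0 W
Compute denominator: eta * G = 0.2 * 989 = 197.8
Required area A = P / (eta * G) = 10100.0 / 197.8
A = 51.06 m^2

51.06


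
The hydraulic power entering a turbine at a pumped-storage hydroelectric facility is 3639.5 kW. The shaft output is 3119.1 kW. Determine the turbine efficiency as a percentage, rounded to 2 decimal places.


Turbine efficiency = (output power / input power) * 100
eta = (3119.1 / 3639.5) * 100
eta = 85.70%

85.70


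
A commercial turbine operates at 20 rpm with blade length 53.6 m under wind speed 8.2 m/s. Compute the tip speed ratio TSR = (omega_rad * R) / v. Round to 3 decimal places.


Convert rotational speed to rad/s:
  omega = 20 * 2 * pi / 60 = 2.0944 rad/s
Compute tip speed:
  v_tip = omega * R = 2.0944 * 53.6 = 112.26 m/s
Tip speed ratio:
  TSR = v_tip / v_wind = 112.26 / 8.2 = 13.690

13.690


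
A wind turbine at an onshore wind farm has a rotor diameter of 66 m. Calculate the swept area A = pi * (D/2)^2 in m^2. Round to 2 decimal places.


Compute the rotor radius:
  r = D / 2 = 66 / 2 = 33.0 m
Calculate swept area:
  A = pi * r^2 = pi * 33.0^2
  A = 3421.19 m^2

3421.19


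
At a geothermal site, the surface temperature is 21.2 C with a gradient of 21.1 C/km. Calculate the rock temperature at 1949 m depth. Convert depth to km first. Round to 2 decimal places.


Convert depth to km: 1949 / 1000 = 1.949 km
Temperature increase = gradient * depth_km = 21.1 * 1.949 = 41.12 C
Temperature at depth = T_surface + delta_T = 21.2 + 41.12
T = 62.32 C

62.32


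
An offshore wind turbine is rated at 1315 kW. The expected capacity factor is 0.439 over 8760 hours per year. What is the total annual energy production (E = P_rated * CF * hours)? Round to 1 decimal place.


Annual energy = rated_kW * capacity_factor * hours_per_year
Given: P_rated = 1315 kW, CF = 0.439, hours = 8760
E = 1315 * 0.439 * 8760
E = 5057016.6 kWh

5057016.6


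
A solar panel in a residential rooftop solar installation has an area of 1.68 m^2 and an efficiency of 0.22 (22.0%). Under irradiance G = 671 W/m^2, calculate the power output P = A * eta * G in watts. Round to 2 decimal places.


Use the solar power formula P = A * eta * G.
Given: A = 1.68 m^2, eta = 0.22, G = 671 W/m^2
P = 1.68 * 0.22 * 671
P = 248.00 W

248.00


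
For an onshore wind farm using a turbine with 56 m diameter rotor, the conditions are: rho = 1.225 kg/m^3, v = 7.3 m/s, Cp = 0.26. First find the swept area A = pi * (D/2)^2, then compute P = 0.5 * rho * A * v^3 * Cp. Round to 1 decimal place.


Step 1 -- Compute swept area:
  A = pi * (D/2)^2 = pi * (56/2)^2 = 2463.01 m^2
Step 2 -- Apply wind power equation:
  P = 0.5 * rho * A * v^3 * Cp
  v^3 = 7.3^3 = 389.017
  P = 0.5 * 1.225 * 2463.01 * 389.017 * 0.26
  P = 152585.7 W

152585.7


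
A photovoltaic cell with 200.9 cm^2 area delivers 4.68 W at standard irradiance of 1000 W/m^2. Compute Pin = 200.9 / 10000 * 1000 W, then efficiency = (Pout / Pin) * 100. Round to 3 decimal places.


First compute the input power:
  Pin = area_cm2 / 10000 * G = 200.9 / 10000 * 1000 = 20.09 W
Then compute efficiency:
  Efficiency = (Pout / Pin) * 100 = (4.68 / 20.09) * 100
  Efficiency = 23.295%

23.295


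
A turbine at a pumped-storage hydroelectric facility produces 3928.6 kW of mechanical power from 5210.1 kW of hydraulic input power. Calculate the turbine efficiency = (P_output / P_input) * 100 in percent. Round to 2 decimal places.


Turbine efficiency = (output power / input power) * 100
eta = (3928.6 / 5210.1) * 100
eta = 75.40%

75.40


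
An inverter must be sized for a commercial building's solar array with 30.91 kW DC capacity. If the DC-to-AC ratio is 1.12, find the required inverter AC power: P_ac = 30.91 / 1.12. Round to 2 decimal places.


The inverter AC capacity is determined by the DC/AC ratio.
Given: P_dc = 30.91 kW, DC/AC ratio = 1.12
P_ac = P_dc / ratio = 30.91 / 1.12
P_ac = 27.60 kW

27.60


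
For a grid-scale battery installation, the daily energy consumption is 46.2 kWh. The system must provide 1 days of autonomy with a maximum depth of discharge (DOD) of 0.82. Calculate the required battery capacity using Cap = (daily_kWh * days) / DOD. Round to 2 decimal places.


Total energy needed = daily * days = 46.2 * 1 = 46.2 kWh
Account for depth of discharge:
  Cap = total_energy / DOD = 46.2 / 0.82
  Cap = 56.34 kWh

56.34


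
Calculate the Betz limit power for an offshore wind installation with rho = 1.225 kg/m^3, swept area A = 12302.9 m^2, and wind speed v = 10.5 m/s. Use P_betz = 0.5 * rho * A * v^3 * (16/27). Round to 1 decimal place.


The Betz coefficient Cp_max = 16/27 = 0.5926
v^3 = 10.5^3 = 1157.625
P_betz = 0.5 * rho * A * v^3 * Cp_max
P_betz = 0.5 * 1.225 * 12302.9 * 1157.625 * 0.5926
P_betz = 5169371.0 W

5169371.0


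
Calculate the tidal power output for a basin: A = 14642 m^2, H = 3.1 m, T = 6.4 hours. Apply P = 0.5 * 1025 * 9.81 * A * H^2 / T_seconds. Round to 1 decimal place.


Convert period to seconds: T = 6.4 * 3600 = 23040.0 s
H^2 = 3.1^2 = 9.61
P = 0.5 * rho * g * A * H^2 / T
P = 0.5 * 1025 * 9.81 * 14642 * 9.61 / 23040.0
P = 30704.7 W

30704.7


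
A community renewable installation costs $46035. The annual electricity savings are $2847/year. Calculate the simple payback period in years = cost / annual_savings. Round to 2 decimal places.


Simple payback period = initial cost / annual savings
Payback = 46035 / 2847
Payback = 16.17 years

16.17


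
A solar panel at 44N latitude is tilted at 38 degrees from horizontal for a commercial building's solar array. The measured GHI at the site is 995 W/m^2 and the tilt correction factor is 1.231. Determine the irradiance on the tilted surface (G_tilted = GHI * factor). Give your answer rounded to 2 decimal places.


Identify the given values:
  GHI = 995 W/m^2, tilt correction factor = 1.231
Apply the formula G_tilted = GHI * factor:
  G_tilted = 995 * 1.231
  G_tilted = 1224.85 W/m^2

1224.85


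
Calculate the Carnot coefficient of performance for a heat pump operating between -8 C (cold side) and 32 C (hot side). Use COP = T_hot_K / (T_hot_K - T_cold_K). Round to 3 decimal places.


Convert to Kelvin:
  T_hot = 32 + 273.15 = 305.15 K
  T_cold = -8 + 273.15 = 265.15 K
Apply Carnot COP formula:
  COP = T_hot_K / (T_hot_K - T_cold_K) = 305.15 / 40.0
  COP = 7.629

7.629


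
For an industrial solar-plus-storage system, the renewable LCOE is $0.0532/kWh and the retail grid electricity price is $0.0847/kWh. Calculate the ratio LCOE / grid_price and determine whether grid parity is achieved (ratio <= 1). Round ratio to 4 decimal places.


Compare LCOE to grid price:
  LCOE = $0.0532/kWh, Grid price = $0.0847/kWh
  Ratio = LCOE / grid_price = 0.0532 / 0.0847 = 0.6281
  Grid parity achieved (ratio <= 1)? yes

0.6281


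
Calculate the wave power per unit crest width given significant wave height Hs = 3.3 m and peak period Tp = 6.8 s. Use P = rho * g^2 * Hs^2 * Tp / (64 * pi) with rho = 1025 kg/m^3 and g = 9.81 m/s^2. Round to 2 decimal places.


Apply wave power formula:
  g^2 = 9.81^2 = 96.2361
  Hs^2 = 3.3^2 = 10.89
  Numerator = rho * g^2 * Hs^2 * Tp = 1025 * 96.2361 * 10.89 * 6.8 = 7304637.57
  Denominator = 64 * pi = 201.0619
  P = 7304637.57 / 201.0619 = 36330.29 W/m

36330.29


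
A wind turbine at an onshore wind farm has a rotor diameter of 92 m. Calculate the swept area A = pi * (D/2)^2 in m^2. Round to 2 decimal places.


Compute the rotor radius:
  r = D / 2 = 92 / 2 = 46.0 m
Calculate swept area:
  A = pi * r^2 = pi * 46.0^2
  A = 6647.61 m^2

6647.61


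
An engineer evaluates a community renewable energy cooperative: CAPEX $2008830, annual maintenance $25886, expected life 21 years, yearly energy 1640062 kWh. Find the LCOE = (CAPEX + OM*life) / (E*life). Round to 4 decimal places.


Total cost = CAPEX + OM * lifetime = 2008830 + 25886 * 21 = 2008830 + 543606 = 2552436
Total generation = annual * lifetime = 1640062 * 21 = 34441302 kWh
LCOE = 2552436 / 34441302
LCOE = 0.0741 $/kWh

0.0741


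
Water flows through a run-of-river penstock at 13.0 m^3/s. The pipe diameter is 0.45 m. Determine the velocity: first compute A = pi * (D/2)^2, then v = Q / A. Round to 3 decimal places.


Compute pipe cross-sectional area:
  A = pi * (D/2)^2 = pi * (0.45/2)^2 = 0.159 m^2
Calculate velocity:
  v = Q / A = 13.0 / 0.159
  v = 81.739 m/s

81.739


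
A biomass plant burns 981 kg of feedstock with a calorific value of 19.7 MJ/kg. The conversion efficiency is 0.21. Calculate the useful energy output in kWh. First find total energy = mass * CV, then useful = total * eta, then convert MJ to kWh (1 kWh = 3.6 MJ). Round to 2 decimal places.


Total energy = mass * CV = 981 * 19.7 = 19325.7 MJ
Useful energy = total * eta = 19325.7 * 0.21 = 4058.4 MJ
Convert to kWh: 4058.4 / 3.6
Useful energy = 1127.33 kWh

1127.33


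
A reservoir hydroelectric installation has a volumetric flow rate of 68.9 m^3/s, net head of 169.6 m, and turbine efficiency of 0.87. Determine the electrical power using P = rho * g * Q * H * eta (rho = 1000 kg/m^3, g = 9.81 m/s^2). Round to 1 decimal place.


Apply the hydropower formula P = rho * g * Q * H * eta
rho * g = 1000 * 9.81 = 9810.0
P = 9810.0 * 68.9 * 169.6 * 0.87
P = 99731724.8 W

99731724.8


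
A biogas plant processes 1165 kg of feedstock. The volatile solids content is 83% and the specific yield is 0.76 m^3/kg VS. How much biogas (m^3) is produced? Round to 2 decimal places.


Compute volatile solids:
  VS = mass * VS_fraction = 1165 * 0.83 = 966.95 kg
Calculate biogas volume:
  Biogas = VS * specific_yield = 966.95 * 0.76
  Biogas = 734.88 m^3

734.88


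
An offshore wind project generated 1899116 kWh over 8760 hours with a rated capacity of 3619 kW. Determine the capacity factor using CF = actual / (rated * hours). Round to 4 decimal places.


Capacity factor = actual output / maximum possible output
Maximum possible = rated * hours = 3619 * 8760 = 31702440 kWh
CF = 1899116 / 31702440
CF = 0.0599

0.0599


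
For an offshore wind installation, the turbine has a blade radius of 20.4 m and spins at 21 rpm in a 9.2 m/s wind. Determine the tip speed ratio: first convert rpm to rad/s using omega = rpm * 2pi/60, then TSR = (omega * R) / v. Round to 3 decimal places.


Convert rotational speed to rad/s:
  omega = 21 * 2 * pi / 60 = 2.1991 rad/s
Compute tip speed:
  v_tip = omega * R = 2.1991 * 20.4 = 44.862 m/s
Tip speed ratio:
  TSR = v_tip / v_wind = 44.862 / 9.2 = 4.876

4.876


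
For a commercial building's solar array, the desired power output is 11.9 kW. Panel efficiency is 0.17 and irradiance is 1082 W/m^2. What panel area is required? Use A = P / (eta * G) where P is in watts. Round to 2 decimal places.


Convert target power to watts: P = 11.9 * 1000 = 11900.0 W
Compute denominator: eta * G = 0.17 * 1082 = 183.94
Required area A = P / (eta * G) = 11900.0 / 183.94
A = 64.70 m^2

64.70


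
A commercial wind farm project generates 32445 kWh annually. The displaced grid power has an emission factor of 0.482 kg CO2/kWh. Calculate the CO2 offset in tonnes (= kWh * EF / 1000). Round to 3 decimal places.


CO2 offset in kg = generation * emission_factor
CO2 offset = 32445 * 0.482 = 15638.49 kg
Convert to tonnes:
  CO2 offset = 15638.49 / 1000 = 15.638 tonnes

15.638


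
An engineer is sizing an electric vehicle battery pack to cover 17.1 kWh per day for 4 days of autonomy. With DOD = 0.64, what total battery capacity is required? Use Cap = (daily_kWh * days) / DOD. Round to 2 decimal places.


Total energy needed = daily * days = 17.1 * 4 = 68.4 kWh
Account for depth of discharge:
  Cap = total_energy / DOD = 68.4 / 0.64
  Cap = 106.88 kWh

106.88


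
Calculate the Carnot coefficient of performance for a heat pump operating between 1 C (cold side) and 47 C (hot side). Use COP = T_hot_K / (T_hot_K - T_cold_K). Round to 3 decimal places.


Convert to Kelvin:
  T_hot = 47 + 273.15 = 320.15 K
  T_cold = 1 + 273.15 = 274.15 K
Apply Carnot COP formula:
  COP = T_hot_K / (T_hot_K - T_cold_K) = 320.15 / 46.0
  COP = 6.960

6.960


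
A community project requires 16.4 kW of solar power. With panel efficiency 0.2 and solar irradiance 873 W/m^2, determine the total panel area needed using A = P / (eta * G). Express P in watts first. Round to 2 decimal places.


Convert target power to watts: P = 16.4 * 1000 = 16400.0 W
Compute denominator: eta * G = 0.2 * 873 = 174.6
Required area A = P / (eta * G) = 16400.0 / 174.6
A = 93.93 m^2

93.93


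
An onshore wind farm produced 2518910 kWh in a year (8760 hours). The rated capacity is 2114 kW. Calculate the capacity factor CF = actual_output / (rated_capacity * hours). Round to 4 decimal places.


Capacity factor = actual output / maximum possible output
Maximum possible = rated * hours = 2114 * 8760 = 18518640 kWh
CF = 2518910 / 18518640
CF = 0.1360

0.1360


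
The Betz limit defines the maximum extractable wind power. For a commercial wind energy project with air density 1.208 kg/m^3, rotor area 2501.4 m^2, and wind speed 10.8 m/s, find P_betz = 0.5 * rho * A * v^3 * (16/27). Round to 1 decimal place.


The Betz coefficient Cp_max = 16/27 = 0.5926
v^3 = 10.8^3 = 1259.712
P_betz = 0.5 * rho * A * v^3 * Cp_max
P_betz = 0.5 * 1.208 * 2501.4 * 1259.712 * 0.5926
P_betz = 1127840.2 W

1127840.2


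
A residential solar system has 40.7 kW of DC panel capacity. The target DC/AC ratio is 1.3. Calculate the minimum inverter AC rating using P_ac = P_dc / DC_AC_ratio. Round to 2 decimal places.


The inverter AC capacity is determined by the DC/AC ratio.
Given: P_dc = 40.7 kW, DC/AC ratio = 1.3
P_ac = P_dc / ratio = 40.7 / 1.3
P_ac = 31.31 kW

31.31


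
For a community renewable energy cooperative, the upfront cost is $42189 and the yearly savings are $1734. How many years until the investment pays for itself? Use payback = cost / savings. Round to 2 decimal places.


Simple payback period = initial cost / annual savings
Payback = 42189 / 1734
Payback = 24.33 years

24.33


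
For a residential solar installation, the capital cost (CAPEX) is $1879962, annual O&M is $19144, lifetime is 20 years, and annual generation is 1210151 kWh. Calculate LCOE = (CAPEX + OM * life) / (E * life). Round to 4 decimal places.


Total cost = CAPEX + OM * lifetime = 1879962 + 19144 * 20 = 1879962 + 382880 = 2262842
Total generation = annual * lifetime = 1210151 * 20 = 24203020 kWh
LCOE = 2262842 / 24203020
LCOE = 0.0935 $/kWh

0.0935


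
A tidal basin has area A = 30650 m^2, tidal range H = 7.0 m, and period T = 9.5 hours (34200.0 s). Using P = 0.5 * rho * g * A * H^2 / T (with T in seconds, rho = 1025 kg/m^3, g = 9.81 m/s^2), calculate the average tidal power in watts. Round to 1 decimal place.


Convert period to seconds: T = 9.5 * 3600 = 34200.0 s
H^2 = 7.0^2 = 49.0
P = 0.5 * rho * g * A * H^2 / T
P = 0.5 * 1025 * 9.81 * 30650 * 49.0 / 34200.0
P = 220781.8 W

220781.8


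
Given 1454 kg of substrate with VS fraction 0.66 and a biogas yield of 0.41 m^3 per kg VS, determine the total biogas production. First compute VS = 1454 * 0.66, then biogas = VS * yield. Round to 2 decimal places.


Compute volatile solids:
  VS = mass * VS_fraction = 1454 * 0.66 = 959.64 kg
Calculate biogas volume:
  Biogas = VS * specific_yield = 959.64 * 0.41
  Biogas = 393.45 m^3

393.45


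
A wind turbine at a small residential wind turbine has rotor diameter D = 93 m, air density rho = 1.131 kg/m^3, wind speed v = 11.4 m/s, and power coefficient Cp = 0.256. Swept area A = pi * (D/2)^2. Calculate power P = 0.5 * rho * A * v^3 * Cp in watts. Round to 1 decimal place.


Step 1 -- Compute swept area:
  A = pi * (D/2)^2 = pi * (93/2)^2 = 6792.91 m^2
Step 2 -- Apply wind power equation:
  P = 0.5 * rho * A * v^3 * Cp
  v^3 = 11.4^3 = 1481.544
  P = 0.5 * 1.131 * 6792.91 * 1481.544 * 0.256
  P = 1456944.2 W

1456944.2


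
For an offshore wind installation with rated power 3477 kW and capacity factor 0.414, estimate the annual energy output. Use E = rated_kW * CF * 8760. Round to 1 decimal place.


Annual energy = rated_kW * capacity_factor * hours_per_year
Given: P_rated = 3477 kW, CF = 0.414, hours = 8760
E = 3477 * 0.414 * 8760
E = 12609827.3 kWh

12609827.3


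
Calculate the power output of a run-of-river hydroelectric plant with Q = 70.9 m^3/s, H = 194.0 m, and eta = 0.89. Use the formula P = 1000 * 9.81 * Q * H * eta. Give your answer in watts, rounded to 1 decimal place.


Apply the hydropower formula P = rho * g * Q * H * eta
rho * g = 1000 * 9.81 = 9810.0
P = 9810.0 * 70.9 * 194.0 * 0.89
P = 120090037.1 W

120090037.1


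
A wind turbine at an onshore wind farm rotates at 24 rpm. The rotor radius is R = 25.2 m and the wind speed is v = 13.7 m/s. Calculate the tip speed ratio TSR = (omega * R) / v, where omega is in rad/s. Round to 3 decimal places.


Convert rotational speed to rad/s:
  omega = 24 * 2 * pi / 60 = 2.5133 rad/s
Compute tip speed:
  v_tip = omega * R = 2.5133 * 25.2 = 63.335 m/s
Tip speed ratio:
  TSR = v_tip / v_wind = 63.335 / 13.7 = 4.623

4.623


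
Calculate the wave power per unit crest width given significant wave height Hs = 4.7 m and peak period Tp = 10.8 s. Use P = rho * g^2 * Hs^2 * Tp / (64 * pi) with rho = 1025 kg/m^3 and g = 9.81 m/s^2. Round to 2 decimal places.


Apply wave power formula:
  g^2 = 9.81^2 = 96.2361
  Hs^2 = 4.7^2 = 22.09
  Numerator = rho * g^2 * Hs^2 * Tp = 1025 * 96.2361 * 22.09 * 10.8 = 23533219.82
  Denominator = 64 * pi = 201.0619
  P = 23533219.82 / 201.0619 = 117044.63 W/m

117044.63


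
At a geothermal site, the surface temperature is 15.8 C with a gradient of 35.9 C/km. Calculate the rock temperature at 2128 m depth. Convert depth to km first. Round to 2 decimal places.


Convert depth to km: 2128 / 1000 = 2.128 km
Temperature increase = gradient * depth_km = 35.9 * 2.128 = 76.4 C
Temperature at depth = T_surface + delta_T = 15.8 + 76.4
T = 92.20 C

92.20


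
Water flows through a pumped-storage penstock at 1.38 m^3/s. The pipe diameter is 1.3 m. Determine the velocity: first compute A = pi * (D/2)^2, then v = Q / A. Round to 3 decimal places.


Compute pipe cross-sectional area:
  A = pi * (D/2)^2 = pi * (1.3/2)^2 = 1.3273 m^2
Calculate velocity:
  v = Q / A = 1.38 / 1.3273
  v = 1.040 m/s

1.040


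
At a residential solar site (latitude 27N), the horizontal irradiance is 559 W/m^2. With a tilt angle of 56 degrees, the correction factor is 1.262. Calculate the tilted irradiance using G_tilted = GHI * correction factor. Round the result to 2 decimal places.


Identify the given values:
  GHI = 559 W/m^2, tilt correction factor = 1.262
Apply the formula G_tilted = GHI * factor:
  G_tilted = 559 * 1.262
  G_tilted = 705.46 W/m^2

705.46


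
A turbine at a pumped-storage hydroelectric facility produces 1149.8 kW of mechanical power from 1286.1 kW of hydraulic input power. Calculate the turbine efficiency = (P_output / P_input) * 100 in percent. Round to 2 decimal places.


Turbine efficiency = (output power / input power) * 100
eta = (1149.8 / 1286.1) * 100
eta = 89.40%

89.40


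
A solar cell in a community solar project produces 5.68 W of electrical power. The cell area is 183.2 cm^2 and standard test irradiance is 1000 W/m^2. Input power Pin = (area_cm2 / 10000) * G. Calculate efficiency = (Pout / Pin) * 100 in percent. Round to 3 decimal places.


First compute the input power:
  Pin = area_cm2 / 10000 * G = 183.2 / 10000 * 1000 = 18.32 W
Then compute efficiency:
  Efficiency = (Pout / Pin) * 100 = (5.68 / 18.32) * 100
  Efficiency = 31.004%

31.004


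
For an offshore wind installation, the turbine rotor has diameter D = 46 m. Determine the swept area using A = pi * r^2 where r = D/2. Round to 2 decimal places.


Compute the rotor radius:
  r = D / 2 = 46 / 2 = 23.0 m
Calculate swept area:
  A = pi * r^2 = pi * 23.0^2
  A = 1661.90 m^2

1661.90


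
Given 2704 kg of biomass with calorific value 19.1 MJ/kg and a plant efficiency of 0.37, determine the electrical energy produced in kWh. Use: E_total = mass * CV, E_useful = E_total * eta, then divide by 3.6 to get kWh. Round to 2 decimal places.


Total energy = mass * CV = 2704 * 19.1 = 51646.4 MJ
Useful energy = total * eta = 51646.4 * 0.37 = 19109.17 MJ
Convert to kWh: 19109.17 / 3.6
Useful energy = 5308.10 kWh

5308.10


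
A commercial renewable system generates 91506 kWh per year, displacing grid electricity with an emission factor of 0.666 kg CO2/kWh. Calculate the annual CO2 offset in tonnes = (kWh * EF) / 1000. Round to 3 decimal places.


CO2 offset in kg = generation * emission_factor
CO2 offset = 91506 * 0.666 = 60943.0 kg
Convert to tonnes:
  CO2 offset = 60943.0 / 1000 = 60.943 tonnes

60.943


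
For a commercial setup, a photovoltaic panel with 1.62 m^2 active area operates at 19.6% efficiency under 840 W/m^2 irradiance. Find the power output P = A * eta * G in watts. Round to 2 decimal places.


Use the solar power formula P = A * eta * G.
Given: A = 1.62 m^2, eta = 0.196, G = 840 W/m^2
P = 1.62 * 0.196 * 840
P = 266.72 W

266.72


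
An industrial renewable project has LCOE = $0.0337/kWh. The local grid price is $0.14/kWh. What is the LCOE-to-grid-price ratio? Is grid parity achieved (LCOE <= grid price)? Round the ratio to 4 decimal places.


Compare LCOE to grid price:
  LCOE = $0.0337/kWh, Grid price = $0.14/kWh
  Ratio = LCOE / grid_price = 0.0337 / 0.14 = 0.2407
  Grid parity achieved (ratio <= 1)? yes

0.2407


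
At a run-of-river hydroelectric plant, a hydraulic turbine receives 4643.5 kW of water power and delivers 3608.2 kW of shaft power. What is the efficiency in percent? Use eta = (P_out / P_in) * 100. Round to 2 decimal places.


Turbine efficiency = (output power / input power) * 100
eta = (3608.2 / 4643.5) * 100
eta = 77.70%

77.70


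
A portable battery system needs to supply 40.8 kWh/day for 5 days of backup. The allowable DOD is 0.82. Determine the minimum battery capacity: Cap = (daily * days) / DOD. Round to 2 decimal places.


Total energy needed = daily * days = 40.8 * 5 = 204.0 kWh
Account for depth of discharge:
  Cap = total_energy / DOD = 204.0 / 0.82
  Cap = 248.78 kWh

248.78


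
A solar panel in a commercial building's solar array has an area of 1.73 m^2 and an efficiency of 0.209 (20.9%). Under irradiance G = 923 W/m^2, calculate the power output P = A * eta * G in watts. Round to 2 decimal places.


Use the solar power formula P = A * eta * G.
Given: A = 1.73 m^2, eta = 0.209, G = 923 W/m^2
P = 1.73 * 0.209 * 923
P = 333.73 W

333.73


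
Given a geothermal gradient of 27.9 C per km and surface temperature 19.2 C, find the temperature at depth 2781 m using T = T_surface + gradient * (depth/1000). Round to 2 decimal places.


Convert depth to km: 2781 / 1000 = 2.781 km
Temperature increase = gradient * depth_km = 27.9 * 2.781 = 77.59 C
Temperature at depth = T_surface + delta_T = 19.2 + 77.59
T = 96.79 C

96.79


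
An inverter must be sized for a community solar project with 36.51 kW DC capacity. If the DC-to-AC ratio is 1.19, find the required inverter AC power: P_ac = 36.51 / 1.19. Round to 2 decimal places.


The inverter AC capacity is determined by the DC/AC ratio.
Given: P_dc = 36.51 kW, DC/AC ratio = 1.19
P_ac = P_dc / ratio = 36.51 / 1.19
P_ac = 30.68 kW

30.68


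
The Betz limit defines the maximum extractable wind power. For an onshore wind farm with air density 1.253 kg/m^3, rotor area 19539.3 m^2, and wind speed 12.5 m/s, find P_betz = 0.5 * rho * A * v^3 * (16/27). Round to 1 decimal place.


The Betz coefficient Cp_max = 16/27 = 0.5926
v^3 = 12.5^3 = 1953.125
P_betz = 0.5 * rho * A * v^3 * Cp_max
P_betz = 0.5 * 1.253 * 19539.3 * 1953.125 * 0.5926
P_betz = 14168254.0 W

14168254.0


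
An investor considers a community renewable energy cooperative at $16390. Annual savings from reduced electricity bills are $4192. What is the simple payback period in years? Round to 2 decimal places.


Simple payback period = initial cost / annual savings
Payback = 16390 / 4192
Payback = 3.91 years

3.91


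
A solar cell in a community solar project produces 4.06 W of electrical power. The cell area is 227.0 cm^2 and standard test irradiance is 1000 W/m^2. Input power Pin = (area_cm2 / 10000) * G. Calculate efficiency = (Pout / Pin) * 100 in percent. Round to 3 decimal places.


First compute the input power:
  Pin = area_cm2 / 10000 * G = 227.0 / 10000 * 1000 = 22.7 W
Then compute efficiency:
  Efficiency = (Pout / Pin) * 100 = (4.06 / 22.7) * 100
  Efficiency = 17.885%

17.885


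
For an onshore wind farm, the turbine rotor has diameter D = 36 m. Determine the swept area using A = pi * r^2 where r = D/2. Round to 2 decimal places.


Compute the rotor radius:
  r = D / 2 = 36 / 2 = 18.0 m
Calculate swept area:
  A = pi * r^2 = pi * 18.0^2
  A = 1017.88 m^2

1017.88


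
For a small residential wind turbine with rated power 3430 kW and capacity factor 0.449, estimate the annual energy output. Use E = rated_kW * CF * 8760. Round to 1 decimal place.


Annual energy = rated_kW * capacity_factor * hours_per_year
Given: P_rated = 3430 kW, CF = 0.449, hours = 8760
E = 3430 * 0.449 * 8760
E = 13491013.2 kWh

13491013.2


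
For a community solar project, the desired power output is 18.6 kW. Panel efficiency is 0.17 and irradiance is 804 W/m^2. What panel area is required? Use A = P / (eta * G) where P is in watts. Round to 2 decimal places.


Convert target power to watts: P = 18.6 * 1000 = 18600.0 W
Compute denominator: eta * G = 0.17 * 804 = 136.68
Required area A = P / (eta * G) = 18600.0 / 136.68
A = 136.08 m^2

136.08


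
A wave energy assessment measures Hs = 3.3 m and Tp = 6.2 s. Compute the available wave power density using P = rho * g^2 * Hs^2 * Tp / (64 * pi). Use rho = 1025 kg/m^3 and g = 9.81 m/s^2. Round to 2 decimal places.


Apply wave power formula:
  g^2 = 9.81^2 = 96.2361
  Hs^2 = 3.3^2 = 10.89
  Numerator = rho * g^2 * Hs^2 * Tp = 1025 * 96.2361 * 10.89 * 6.2 = 6660110.72
  Denominator = 64 * pi = 201.0619
  P = 6660110.72 / 201.0619 = 33124.67 W/m

33124.67


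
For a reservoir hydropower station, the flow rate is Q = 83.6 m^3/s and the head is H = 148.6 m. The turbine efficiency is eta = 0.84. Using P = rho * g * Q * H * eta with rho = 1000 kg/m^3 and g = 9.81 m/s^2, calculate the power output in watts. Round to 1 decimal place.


Apply the hydropower formula P = rho * g * Q * H * eta
rho * g = 1000 * 9.81 = 9810.0
P = 9810.0 * 83.6 * 148.6 * 0.84
P = 102370159.6 W

102370159.6


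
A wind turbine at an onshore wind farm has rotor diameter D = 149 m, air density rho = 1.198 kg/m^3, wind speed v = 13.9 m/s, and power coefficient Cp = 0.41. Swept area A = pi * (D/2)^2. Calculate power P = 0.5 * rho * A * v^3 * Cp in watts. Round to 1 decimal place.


Step 1 -- Compute swept area:
  A = pi * (D/2)^2 = pi * (149/2)^2 = 17436.62 m^2
Step 2 -- Apply wind power equation:
  P = 0.5 * rho * A * v^3 * Cp
  v^3 = 13.9^3 = 2685.619
  P = 0.5 * 1.198 * 17436.62 * 2685.619 * 0.41
  P = 11500520.5 W

11500520.5


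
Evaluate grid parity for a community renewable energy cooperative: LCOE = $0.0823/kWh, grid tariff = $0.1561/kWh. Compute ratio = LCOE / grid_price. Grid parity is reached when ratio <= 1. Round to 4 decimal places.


Compare LCOE to grid price:
  LCOE = $0.0823/kWh, Grid price = $0.1561/kWh
  Ratio = LCOE / grid_price = 0.0823 / 0.1561 = 0.5272
  Grid parity achieved (ratio <= 1)? yes

0.5272


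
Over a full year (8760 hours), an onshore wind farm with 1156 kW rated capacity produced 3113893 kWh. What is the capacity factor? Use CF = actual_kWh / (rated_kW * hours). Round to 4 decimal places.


Capacity factor = actual output / maximum possible output
Maximum possible = rated * hours = 1156 * 8760 = 10126560 kWh
CF = 3113893 / 10126560
CF = 0.3075

0.3075


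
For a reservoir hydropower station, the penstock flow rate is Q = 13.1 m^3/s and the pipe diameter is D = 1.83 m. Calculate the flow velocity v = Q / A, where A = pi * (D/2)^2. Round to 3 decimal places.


Compute pipe cross-sectional area:
  A = pi * (D/2)^2 = pi * (1.83/2)^2 = 2.6302 m^2
Calculate velocity:
  v = Q / A = 13.1 / 2.6302
  v = 4.981 m/s

4.981


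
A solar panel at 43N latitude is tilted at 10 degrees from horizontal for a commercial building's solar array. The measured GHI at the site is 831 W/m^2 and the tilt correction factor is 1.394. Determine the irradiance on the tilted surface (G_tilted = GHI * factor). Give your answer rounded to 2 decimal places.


Identify the given values:
  GHI = 831 W/m^2, tilt correction factor = 1.394
Apply the formula G_tilted = GHI * factor:
  G_tilted = 831 * 1.394
  G_tilted = 1158.41 W/m^2

1158.41


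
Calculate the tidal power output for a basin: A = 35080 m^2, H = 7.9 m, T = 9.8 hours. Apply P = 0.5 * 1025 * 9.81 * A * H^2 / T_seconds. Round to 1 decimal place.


Convert period to seconds: T = 9.8 * 3600 = 35280.0 s
H^2 = 7.9^2 = 62.41
P = 0.5 * rho * g * A * H^2 / T
P = 0.5 * 1025 * 9.81 * 35080 * 62.41 / 35280.0
P = 311995.3 W

311995.3


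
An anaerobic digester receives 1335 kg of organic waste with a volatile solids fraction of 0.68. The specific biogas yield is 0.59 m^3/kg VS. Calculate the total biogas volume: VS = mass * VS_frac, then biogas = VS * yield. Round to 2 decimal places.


Compute volatile solids:
  VS = mass * VS_fraction = 1335 * 0.68 = 907.8 kg
Calculate biogas volume:
  Biogas = VS * specific_yield = 907.8 * 0.59
  Biogas = 535.60 m^3

535.60


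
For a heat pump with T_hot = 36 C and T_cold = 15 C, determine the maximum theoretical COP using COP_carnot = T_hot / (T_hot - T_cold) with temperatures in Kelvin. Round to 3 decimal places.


Convert to Kelvin:
  T_hot = 36 + 273.15 = 309.15 K
  T_cold = 15 + 273.15 = 288.15 K
Apply Carnot COP formula:
  COP = T_hot_K / (T_hot_K - T_cold_K) = 309.15 / 21.0
  COP = 14.721

14.721


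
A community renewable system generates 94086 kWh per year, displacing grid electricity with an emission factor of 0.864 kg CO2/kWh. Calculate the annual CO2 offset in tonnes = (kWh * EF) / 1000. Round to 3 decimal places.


CO2 offset in kg = generation * emission_factor
CO2 offset = 94086 * 0.864 = 81290.3 kg
Convert to tonnes:
  CO2 offset = 81290.3 / 1000 = 81.290 tonnes

81.290
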